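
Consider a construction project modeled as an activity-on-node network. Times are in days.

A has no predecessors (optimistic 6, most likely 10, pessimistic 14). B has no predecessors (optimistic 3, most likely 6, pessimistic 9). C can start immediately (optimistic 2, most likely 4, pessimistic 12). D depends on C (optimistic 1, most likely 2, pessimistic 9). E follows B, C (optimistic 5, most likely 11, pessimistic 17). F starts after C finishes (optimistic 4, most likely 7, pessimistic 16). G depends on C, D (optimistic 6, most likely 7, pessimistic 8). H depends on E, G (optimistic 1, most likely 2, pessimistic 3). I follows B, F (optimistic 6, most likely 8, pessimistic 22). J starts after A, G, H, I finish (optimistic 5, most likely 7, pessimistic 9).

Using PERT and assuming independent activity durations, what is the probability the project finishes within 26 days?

0.145

te_A = (6 + 4·10 + 14)/6 = 60/6 = 10; σ²_A = ((14−6)/6)² = 1.778
te_B = (3 + 4·6 + 9)/6 = 36/6 = 6; σ²_B = ((9−3)/6)² = 1.000
te_C = (2 + 4·4 + 12)/6 = 30/6 = 5; σ²_C = ((12−2)/6)² = 2.778
te_D = (1 + 4·2 + 9)/6 = 18/6 = 3; σ²_D = ((9−1)/6)² = 1.778
te_E = (5 + 4·11 + 17)/6 = 66/6 = 11; σ²_E = ((17−5)/6)² = 4.000
te_F = (4 + 4·7 + 16)/6 = 48/6 = 8; σ²_F = ((16−4)/6)² = 4.000
te_G = (6 + 4·7 + 8)/6 = 42/6 = 7; σ²_G = ((8−6)/6)² = 0.111
te_H = (1 + 4·2 + 3)/6 = 12/6 = 2; σ²_H = ((3−1)/6)² = 0.111
te_I = (6 + 4·8 + 22)/6 = 60/6 = 10; σ²_I = ((22−6)/6)² = 7.111
te_J = (5 + 4·7 + 9)/6 = 42/6 = 7; σ²_J = ((9−5)/6)² = 0.444

Forward pass:
ES_A = 0; EF_A = 10
ES_B = 0; EF_B = 6
ES_C = 0; EF_C = 5
ES_D = 5; EF_D = 5+3 = 8
ES_E = max(EF_B=6, EF_C=5) = 6; EF_E = 6+11 = 17
ES_F = 5; EF_F = 5+8 = 13
ES_G = max(EF_C=5, EF_D=8) = 8; EF_G = 8+7 = 15
ES_H = max(EF_E=17, EF_G=15) = 17; EF_H = 17+2 = 19
ES_I = max(EF_B=6, EF_F=13) = 13; EF_I = 13+10 = 23
ES_J = max(EF_A=10, EF_G=15, EF_H=19, EF_I=23) = 23; EF_J = 23+7 = 30
Expected project duration μ = 30 days. Critical path: C → F → I → J.

Variance along critical path = 2.778 + 4.000 + 7.111 + 0.444 = 14.333; σ = √14.333 = 3.786 days.
Z = (26 − 30) / 3.786 = -1.057
P(T ≤ 26) = Φ(-1.057) ≈ 0.145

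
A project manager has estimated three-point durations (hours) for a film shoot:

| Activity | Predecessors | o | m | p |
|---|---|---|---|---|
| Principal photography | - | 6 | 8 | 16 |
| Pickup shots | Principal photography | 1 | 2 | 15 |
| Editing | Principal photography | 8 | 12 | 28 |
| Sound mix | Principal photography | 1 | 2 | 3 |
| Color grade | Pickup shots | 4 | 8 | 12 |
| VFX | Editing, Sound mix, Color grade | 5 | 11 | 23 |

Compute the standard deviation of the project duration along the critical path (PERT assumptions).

4.78 hours

te_Principal photography = (6 + 4·8 + 16)/6 = 54/6 = 9; σ²_Principal photography = ((16−6)/6)² = 2.778
te_Pickup shots = (1 + 4·2 + 15)/6 = 24/6 = 4; σ²_Pickup shots = ((15−1)/6)² = 5.444
te_Editing = (8 + 4·12 + 28)/6 = 84/6 = 14; σ²_Editing = ((28−8)/6)² = 11.111
te_Sound mix = (1 + 4·2 + 3)/6 = 12/6 = 2; σ²_Sound mix = ((3−1)/6)² = 0.111
te_Color grade = (4 + 4·8 + 12)/6 = 48/6 = 8; σ²_Color grade = ((12−4)/6)² = 1.778
te_VFX = (5 + 4·11 + 23)/6 = 72/6 = 12; σ²_VFX = ((23−5)/6)² = 9.000

Forward pass:
ES_Principal photography = 0; EF_Principal photography = 9
ES_Pickup shots = 9; EF_Pickup shots = 9+4 = 13
ES_Editing = 9; EF_Editing = 9+14 = 23
ES_Sound mix = 9; EF_Sound mix = 9+2 = 11
ES_Color grade = 13; EF_Color grade = 13+8 = 21
ES_VFX = max(EF_Editing=23, EF_Sound mix=11, EF_Color grade=21) = 23; EF_VFX = 23+12 = 35
Expected project duration μ = 35 hours. Critical path: Principal photography → Editing → VFX.

Variance along critical path = 2.778 + 11.111 + 9.000 = 22.889
σ = √22.889 = 4.784 hours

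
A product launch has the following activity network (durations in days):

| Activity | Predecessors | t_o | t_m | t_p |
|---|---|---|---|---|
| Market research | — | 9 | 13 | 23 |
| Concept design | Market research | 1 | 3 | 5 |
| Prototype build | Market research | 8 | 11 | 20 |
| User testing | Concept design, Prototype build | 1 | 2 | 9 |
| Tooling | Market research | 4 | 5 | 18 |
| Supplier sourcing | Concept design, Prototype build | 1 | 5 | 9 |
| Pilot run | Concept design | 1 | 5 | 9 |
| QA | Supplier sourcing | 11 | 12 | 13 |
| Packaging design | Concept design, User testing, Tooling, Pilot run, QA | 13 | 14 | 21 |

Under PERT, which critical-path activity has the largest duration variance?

Market research

te_Market research = (9 + 4·13 + 23)/6 = 84/6 = 14; σ²_Market research = ((23−9)/6)² = 5.444
te_Concept design = (1 + 4·3 + 5)/6 = 18/6 = 3; σ²_Concept design = ((5−1)/6)² = 0.444
te_Prototype build = (8 + 4·11 + 20)/6 = 72/6 = 12; σ²_Prototype build = ((20−8)/6)² = 4.000
te_User testing = (1 + 4·2 + 9)/6 = 18/6 = 3; σ²_User testing = ((9−1)/6)² = 1.778
te_Tooling = (4 + 4·5 + 18)/6 = 42/6 = 7; σ²_Tooling = ((18−4)/6)² = 5.444
te_Supplier sourcing = (1 + 4·5 + 9)/6 = 30/6 = 5; σ²_Supplier sourcing = ((9−1)/6)² = 1.778
te_Pilot run = (1 + 4·5 + 9)/6 = 30/6 = 5; σ²_Pilot run = ((9−1)/6)² = 1.778
te_QA = (11 + 4·12 + 13)/6 = 72/6 = 12; σ²_QA = ((13−11)/6)² = 0.111
te_Packaging design = (13 + 4·14 + 21)/6 = 90/6 = 15; σ²_Packaging design = ((21−13)/6)² = 1.778

Forward pass:
ES_Market research = 0; EF_Market research = 14
ES_Concept design = 14; EF_Concept design = 14+3 = 17
ES_Prototype build = 14; EF_Prototype build = 14+12 = 26
ES_User testing = max(EF_Concept design=17, EF_Prototype build=26) = 26; EF_User testing = 26+3 = 29
ES_Tooling = 14; EF_Tooling = 14+7 = 21
ES_Supplier sourcing = max(EF_Concept design=17, EF_Prototype build=26) = 26; EF_Supplier sourcing = 26+5 = 31
ES_Pilot run = 17; EF_Pilot run = 17+5 = 22
ES_QA = 31; EF_QA = 31+12 = 43
ES_Packaging design = max(EF_Concept design=17, EF_User testing=29, EF_Tooling=21, EF_Pilot run=22, EF_QA=43) = 43; EF_Packaging design = 43+15 = 58
Expected project duration μ = 58 days. Critical path: Market research → Prototype build → Supplier sourcing → QA → Packaging design.

Variances on critical path: σ²_Market research=5.444, σ²_Prototype build=4.000, σ²_Supplier sourcing=1.778, σ²_QA=0.111, σ²_Packaging design=1.778.
Largest is σ²_Market research = 5.444.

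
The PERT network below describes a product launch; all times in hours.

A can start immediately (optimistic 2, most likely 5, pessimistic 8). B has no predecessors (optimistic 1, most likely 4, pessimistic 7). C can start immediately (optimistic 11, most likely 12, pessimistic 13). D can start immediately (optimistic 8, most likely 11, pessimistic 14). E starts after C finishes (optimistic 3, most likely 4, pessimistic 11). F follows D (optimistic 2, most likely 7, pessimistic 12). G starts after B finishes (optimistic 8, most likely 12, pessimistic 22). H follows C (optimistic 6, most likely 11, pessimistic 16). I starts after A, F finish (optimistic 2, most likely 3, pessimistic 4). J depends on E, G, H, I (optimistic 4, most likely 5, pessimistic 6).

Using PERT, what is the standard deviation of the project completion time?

te_A = (2 + 4·5 + 8)/6 = 30/6 = 5; σ²_A = ((8−2)/6)² = 1.000
te_B = (1 + 4·4 + 7)/6 = 24/6 = 4; σ²_B = ((7−1)/6)² = 1.000
te_C = (11 + 4·12 + 13)/6 = 72/6 = 12; σ²_C = ((13−11)/6)² = 0.111
te_D = (8 + 4·11 + 14)/6 = 66/6 = 11; σ²_D = ((14−8)/6)² = 1.000
te_E = (3 + 4·4 + 11)/6 = 30/6 = 5; σ²_E = ((11−3)/6)² = 1.778
te_F = (2 + 4·7 + 12)/6 = 42/6 = 7; σ²_F = ((12−2)/6)² = 2.778
te_G = (8 + 4·12 + 22)/6 = 78/6 = 13; σ²_G = ((22−8)/6)² = 5.444
te_H = (6 + 4·11 + 16)/6 = 66/6 = 11; σ²_H = ((16−6)/6)² = 2.778
te_I = (2 + 4·3 + 4)/6 = 18/6 = 3; σ²_I = ((4−2)/6)² = 0.111
te_J = (4 + 4·5 + 6)/6 = 30/6 = 5; σ²_J = ((6−4)/6)² = 0.111

Forward pass:
ES_A = 0; EF_A = 5
ES_B = 0; EF_B = 4
ES_C = 0; EF_C = 12
ES_D = 0; EF_D = 11
ES_E = 12; EF_E = 12+5 = 17
ES_F = 11; EF_F = 11+7 = 18
ES_G = 4; EF_G = 4+13 = 17
ES_H = 12; EF_H = 12+11 = 23
ES_I = max(EF_A=5, EF_F=18) = 18; EF_I = 18+3 = 21
ES_J = max(EF_E=17, EF_G=17, EF_H=23, EF_I=21) = 23; EF_J = 23+5 = 28
Expected project duration μ = 28 hours. Critical path: C → H → J.

Variance along critical path = 0.111 + 2.778 + 0.111 = 3.000
σ = √3.000 = 1.732 hours

1.73 hours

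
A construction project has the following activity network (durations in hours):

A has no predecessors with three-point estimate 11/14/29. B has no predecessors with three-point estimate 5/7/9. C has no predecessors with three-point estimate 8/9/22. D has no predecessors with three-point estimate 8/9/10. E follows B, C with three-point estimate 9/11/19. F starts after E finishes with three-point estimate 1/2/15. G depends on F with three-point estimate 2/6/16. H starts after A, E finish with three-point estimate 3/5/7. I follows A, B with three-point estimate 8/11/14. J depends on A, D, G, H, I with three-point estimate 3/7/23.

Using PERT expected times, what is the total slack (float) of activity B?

te_A = (11 + 4·14 + 29)/6 = 96/6 = 16
te_B = (5 + 4·7 + 9)/6 = 42/6 = 7
te_C = (8 + 4·9 + 22)/6 = 66/6 = 11
te_D = (8 + 4·9 + 10)/6 = 54/6 = 9
te_E = (9 + 4·11 + 19)/6 = 72/6 = 12
te_F = (1 + 4·2 + 15)/6 = 24/6 = 4
te_G = (2 + 4·6 + 16)/6 = 42/6 = 7
te_H = (3 + 4·5 + 7)/6 = 30/6 = 5
te_I = (8 + 4·11 + 14)/6 = 66/6 = 11
te_J = (3 + 4·7 + 23)/6 = 54/6 = 9

Forward pass:
ES_A = 0; EF_A = 16
ES_B = 0; EF_B = 7
ES_C = 0; EF_C = 11
ES_D = 0; EF_D = 9
ES_E = max(EF_B=7, EF_C=11) = 11; EF_E = 11+12 = 23
ES_F = 23; EF_F = 23+4 = 27
ES_G = 27; EF_G = 27+7 = 34
ES_H = max(EF_A=16, EF_E=23) = 23; EF_H = 23+5 = 28
ES_I = max(EF_A=16, EF_B=7) = 16; EF_I = 16+11 = 27
ES_J = max(EF_A=16, EF_D=9, EF_G=34, EF_H=28, EF_I=27) = 34; EF_J = 34+9 = 43
Expected project duration μ = 43 hours. Critical path: C → E → F → G → J.

Backward pass:
LF_J = 43; LS_J = 43−9 = 34
LF_I = LS_J = 34; LS_I = 34−11 = 23
LF_H = LS_J = 34; LS_H = 34−5 = 29
LF_G = LS_J = 34; LS_G = 34−7 = 27
LF_F = LS_G = 27; LS_F = 27−4 = 23
LF_E = min(LS_F=23, LS_H=29) = 23; LS_E = 23−12 = 11
LF_D = LS_J = 34; LS_D = 34−9 = 25
LF_C = LS_E = 11; LS_C = 11−11 = 0
LF_B = min(LS_E=11, LS_I=23) = 11; LS_B = 11−7 = 4
LF_A = min(LS_H=29, LS_I=23, LS_J=34) = 23; LS_A = 23−16 = 7
Slack_B = LS_B − ES_B = 4 − 0 = 4

4 hours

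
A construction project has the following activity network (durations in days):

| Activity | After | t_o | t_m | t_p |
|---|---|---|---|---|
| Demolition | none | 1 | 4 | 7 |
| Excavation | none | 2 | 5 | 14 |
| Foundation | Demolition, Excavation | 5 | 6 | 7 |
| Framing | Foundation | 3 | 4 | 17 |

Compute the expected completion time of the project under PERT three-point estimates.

te_Demolition = (1 + 4·4 + 7)/6 = 24/6 = 4
te_Excavation = (2 + 4·5 + 14)/6 = 36/6 = 6
te_Foundation = (5 + 4·6 + 7)/6 = 36/6 = 6
te_Framing = (3 + 4·4 + 17)/6 = 36/6 = 6

Forward pass:
ES_Demolition = 0; EF_Demolition = 4
ES_Excavation = 0; EF_Excavation = 6
ES_Foundation = max(EF_Demolition=4, EF_Excavation=6) = 6; EF_Foundation = 6+6 = 12
ES_Framing = 12; EF_Framing = 12+6 = 18
Expected project duration μ = 18 days. Critical path: Excavation → Foundation → Framing.

18 days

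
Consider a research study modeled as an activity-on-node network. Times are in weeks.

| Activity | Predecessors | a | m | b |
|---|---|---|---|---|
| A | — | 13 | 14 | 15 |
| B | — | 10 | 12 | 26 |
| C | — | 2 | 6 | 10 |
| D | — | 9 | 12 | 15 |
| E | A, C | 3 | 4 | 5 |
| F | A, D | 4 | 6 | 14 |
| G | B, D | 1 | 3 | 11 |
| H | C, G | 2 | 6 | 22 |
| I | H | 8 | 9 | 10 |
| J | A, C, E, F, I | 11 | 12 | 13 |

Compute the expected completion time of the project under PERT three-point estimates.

te_A = (13 + 4·14 + 15)/6 = 84/6 = 14
te_B = (10 + 4·12 + 26)/6 = 84/6 = 14
te_C = (2 + 4·6 + 10)/6 = 36/6 = 6
te_D = (9 + 4·12 + 15)/6 = 72/6 = 12
te_E = (3 + 4·4 + 5)/6 = 24/6 = 4
te_F = (4 + 4·6 + 14)/6 = 42/6 = 7
te_G = (1 + 4·3 + 11)/6 = 24/6 = 4
te_H = (2 + 4·6 + 22)/6 = 48/6 = 8
te_I = (8 + 4·9 + 10)/6 = 54/6 = 9
te_J = (11 + 4·12 + 13)/6 = 72/6 = 12

Forward pass:
ES_A = 0; EF_A = 14
ES_B = 0; EF_B = 14
ES_C = 0; EF_C = 6
ES_D = 0; EF_D = 12
ES_E = max(EF_A=14, EF_C=6) = 14; EF_E = 14+4 = 18
ES_F = max(EF_A=14, EF_D=12) = 14; EF_F = 14+7 = 21
ES_G = max(EF_B=14, EF_D=12) = 14; EF_G = 14+4 = 18
ES_H = max(EF_C=6, EF_G=18) = 18; EF_H = 18+8 = 26
ES_I = 26; EF_I = 26+9 = 35
ES_J = max(EF_A=14, EF_C=6, EF_E=18, EF_F=21, EF_I=35) = 35; EF_J = 35+12 = 47
Expected project duration μ = 47 weeks. Critical path: B → G → H → I → J.

47 weeks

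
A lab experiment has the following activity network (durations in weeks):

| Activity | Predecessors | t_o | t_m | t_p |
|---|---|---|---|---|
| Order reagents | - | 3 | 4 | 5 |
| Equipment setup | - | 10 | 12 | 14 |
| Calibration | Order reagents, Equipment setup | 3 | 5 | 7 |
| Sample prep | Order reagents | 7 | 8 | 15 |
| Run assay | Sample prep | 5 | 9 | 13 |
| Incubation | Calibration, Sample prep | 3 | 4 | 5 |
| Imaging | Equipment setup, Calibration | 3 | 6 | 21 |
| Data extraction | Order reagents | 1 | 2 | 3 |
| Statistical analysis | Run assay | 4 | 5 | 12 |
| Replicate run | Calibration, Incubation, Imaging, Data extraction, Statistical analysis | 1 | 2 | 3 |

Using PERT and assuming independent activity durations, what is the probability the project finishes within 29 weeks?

0.336

te_Order reagents = (3 + 4·4 + 5)/6 = 24/6 = 4; σ²_Order reagents = ((5−3)/6)² = 0.111
te_Equipment setup = (10 + 4·12 + 14)/6 = 72/6 = 12; σ²_Equipment setup = ((14−10)/6)² = 0.444
te_Calibration = (3 + 4·5 + 7)/6 = 30/6 = 5; σ²_Calibration = ((7−3)/6)² = 0.444
te_Sample prep = (7 + 4·8 + 15)/6 = 54/6 = 9; σ²_Sample prep = ((15−7)/6)² = 1.778
te_Run assay = (5 + 4·9 + 13)/6 = 54/6 = 9; σ²_Run assay = ((13−5)/6)² = 1.778
te_Incubation = (3 + 4·4 + 5)/6 = 24/6 = 4; σ²_Incubation = ((5−3)/6)² = 0.111
te_Imaging = (3 + 4·6 + 21)/6 = 48/6 = 8; σ²_Imaging = ((21−3)/6)² = 9.000
te_Data extraction = (1 + 4·2 + 3)/6 = 12/6 = 2; σ²_Data extraction = ((3−1)/6)² = 0.111
te_Statistical analysis = (4 + 4·5 + 12)/6 = 36/6 = 6; σ²_Statistical analysis = ((12−4)/6)² = 1.778
te_Replicate run = (1 + 4·2 + 3)/6 = 12/6 = 2; σ²_Replicate run = ((3−1)/6)² = 0.111

Forward pass:
ES_Order reagents = 0; EF_Order reagents = 4
ES_Equipment setup = 0; EF_Equipment setup = 12
ES_Calibration = max(EF_Order reagents=4, EF_Equipment setup=12) = 12; EF_Calibration = 12+5 = 17
ES_Sample prep = 4; EF_Sample prep = 4+9 = 13
ES_Run assay = 13; EF_Run assay = 13+9 = 22
ES_Incubation = max(EF_Calibration=17, EF_Sample prep=13) = 17; EF_Incubation = 17+4 = 21
ES_Imaging = max(EF_Equipment setup=12, EF_Calibration=17) = 17; EF_Imaging = 17+8 = 25
ES_Data extraction = 4; EF_Data extraction = 4+2 = 6
ES_Statistical analysis = 22; EF_Statistical analysis = 22+6 = 28
ES_Replicate run = max(EF_Calibration=17, EF_Incubation=21, EF_Imaging=25, EF_Data extraction=6, EF_Statistical analysis=28) = 28; EF_Replicate run = 28+2 = 30
Expected project duration μ = 30 weeks. Critical path: Order reagents → Sample prep → Run assay → Statistical analysis → Replicate run.

Variance along critical path = 0.111 + 1.778 + 1.778 + 1.778 + 0.111 = 5.556; σ = √5.556 = 2.357 weeks.
Z = (29 − 30) / 2.357 = -0.424
P(T ≤ 29) = Φ(-0.424) ≈ 0.336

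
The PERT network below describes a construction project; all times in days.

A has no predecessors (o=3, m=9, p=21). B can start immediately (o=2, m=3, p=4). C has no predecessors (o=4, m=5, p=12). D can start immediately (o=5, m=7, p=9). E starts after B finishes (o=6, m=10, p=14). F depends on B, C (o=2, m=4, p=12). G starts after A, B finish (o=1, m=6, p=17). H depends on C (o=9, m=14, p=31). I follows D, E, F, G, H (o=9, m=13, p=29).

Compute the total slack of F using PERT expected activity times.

11 days

te_A = (3 + 4·9 + 21)/6 = 60/6 = 10
te_B = (2 + 4·3 + 4)/6 = 18/6 = 3
te_C = (4 + 4·5 + 12)/6 = 36/6 = 6
te_D = (5 + 4·7 + 9)/6 = 42/6 = 7
te_E = (6 + 4·10 + 14)/6 = 60/6 = 10
te_F = (2 + 4·4 + 12)/6 = 30/6 = 5
te_G = (1 + 4·6 + 17)/6 = 42/6 = 7
te_H = (9 + 4·14 + 31)/6 = 96/6 = 16
te_I = (9 + 4·13 + 29)/6 = 90/6 = 15

Forward pass:
ES_A = 0; EF_A = 10
ES_B = 0; EF_B = 3
ES_C = 0; EF_C = 6
ES_D = 0; EF_D = 7
ES_E = 3; EF_E = 3+10 = 13
ES_F = max(EF_B=3, EF_C=6) = 6; EF_F = 6+5 = 11
ES_G = max(EF_A=10, EF_B=3) = 10; EF_G = 10+7 = 17
ES_H = 6; EF_H = 6+16 = 22
ES_I = max(EF_D=7, EF_E=13, EF_F=11, EF_G=17, EF_H=22) = 22; EF_I = 22+15 = 37
Expected project duration μ = 37 days. Critical path: C → H → I.

Backward pass:
LF_I = 37; LS_I = 37−15 = 22
LF_H = LS_I = 22; LS_H = 22−16 = 6
LF_G = LS_I = 22; LS_G = 22−7 = 15
LF_F = LS_I = 22; LS_F = 22−5 = 17
LF_E = LS_I = 22; LS_E = 22−10 = 12
LF_D = LS_I = 22; LS_D = 22−7 = 15
LF_C = min(LS_F=17, LS_H=6) = 6; LS_C = 6−6 = 0
LF_B = min(LS_E=12, LS_F=17, LS_G=15) = 12; LS_B = 12−3 = 9
LF_A = LS_G = 15; LS_A = 15−10 = 5
Slack_F = LS_F − ES_F = 17 − 6 = 11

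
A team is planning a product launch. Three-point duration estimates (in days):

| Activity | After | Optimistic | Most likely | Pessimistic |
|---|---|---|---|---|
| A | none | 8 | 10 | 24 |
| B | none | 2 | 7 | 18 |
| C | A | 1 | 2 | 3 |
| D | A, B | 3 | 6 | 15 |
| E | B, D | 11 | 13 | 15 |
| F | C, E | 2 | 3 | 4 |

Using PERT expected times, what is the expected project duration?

te_A = (8 + 4·10 + 24)/6 = 72/6 = 12
te_B = (2 + 4·7 + 18)/6 = 48/6 = 8
te_C = (1 + 4·2 + 3)/6 = 12/6 = 2
te_D = (3 + 4·6 + 15)/6 = 42/6 = 7
te_E = (11 + 4·13 + 15)/6 = 78/6 = 13
te_F = (2 + 4·3 + 4)/6 = 18/6 = 3

Forward pass:
ES_A = 0; EF_A = 12
ES_B = 0; EF_B = 8
ES_C = 12; EF_C = 12+2 = 14
ES_D = max(EF_A=12, EF_B=8) = 12; EF_D = 12+7 = 19
ES_E = max(EF_B=8, EF_D=19) = 19; EF_E = 19+13 = 32
ES_F = max(EF_C=14, EF_E=32) = 32; EF_F = 32+3 = 35
Expected project duration μ = 35 days. Critical path: A → D → E → F.

35 days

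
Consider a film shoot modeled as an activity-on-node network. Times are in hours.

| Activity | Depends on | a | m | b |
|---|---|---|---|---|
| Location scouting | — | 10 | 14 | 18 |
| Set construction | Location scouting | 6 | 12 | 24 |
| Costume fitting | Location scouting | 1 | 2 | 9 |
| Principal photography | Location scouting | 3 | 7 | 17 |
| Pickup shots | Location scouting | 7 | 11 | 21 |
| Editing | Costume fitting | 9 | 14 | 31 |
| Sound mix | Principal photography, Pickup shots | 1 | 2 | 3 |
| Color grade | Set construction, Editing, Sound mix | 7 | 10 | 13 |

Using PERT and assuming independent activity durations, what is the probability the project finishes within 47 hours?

te_Location scouting = (10 + 4·14 + 18)/6 = 84/6 = 14; σ²_Location scouting = ((18−10)/6)² = 1.778
te_Set construction = (6 + 4·12 + 24)/6 = 78/6 = 13; σ²_Set construction = ((24−6)/6)² = 9.000
te_Costume fitting = (1 + 4·2 + 9)/6 = 18/6 = 3; σ²_Costume fitting = ((9−1)/6)² = 1.778
te_Principal photography = (3 + 4·7 + 17)/6 = 48/6 = 8; σ²_Principal photography = ((17−3)/6)² = 5.444
te_Pickup shots = (7 + 4·11 + 21)/6 = 72/6 = 12; σ²_Pickup shots = ((21−7)/6)² = 5.444
te_Editing = (9 + 4·14 + 31)/6 = 96/6 = 16; σ²_Editing = ((31−9)/6)² = 13.444
te_Sound mix = (1 + 4·2 + 3)/6 = 12/6 = 2; σ²_Sound mix = ((3−1)/6)² = 0.111
te_Color grade = (7 + 4·10 + 13)/6 = 60/6 = 10; σ²_Color grade = ((13−7)/6)² = 1.000

Forward pass:
ES_Location scouting = 0; EF_Location scouting = 14
ES_Set construction = 14; EF_Set construction = 14+13 = 27
ES_Costume fitting = 14; EF_Costume fitting = 14+3 = 17
ES_Principal photography = 14; EF_Principal photography = 14+8 = 22
ES_Pickup shots = 14; EF_Pickup shots = 14+12 = 26
ES_Editing = 17; EF_Editing = 17+16 = 33
ES_Sound mix = max(EF_Principal photography=22, EF_Pickup shots=26) = 26; EF_Sound mix = 26+2 = 28
ES_Color grade = max(EF_Set construction=27, EF_Editing=33, EF_Sound mix=28) = 33; EF_Color grade = 33+10 = 43
Expected project duration μ = 43 hours. Critical path: Location scouting → Costume fitting → Editing → Color grade.

Variance along critical path = 1.778 + 1.778 + 13.444 + 1.000 = 18.000; σ = √18.000 = 4.243 hours.
Z = (47 − 43) / 4.243 = 0.943
P(T ≤ 47) = Φ(0.943) ≈ 0.827

0.827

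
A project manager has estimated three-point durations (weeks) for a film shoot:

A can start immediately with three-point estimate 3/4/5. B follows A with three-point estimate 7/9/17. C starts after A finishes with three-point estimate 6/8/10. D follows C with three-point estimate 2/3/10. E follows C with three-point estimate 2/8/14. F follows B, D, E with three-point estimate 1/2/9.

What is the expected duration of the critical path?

te_A = (3 + 4·4 + 5)/6 = 24/6 = 4
te_B = (7 + 4·9 + 17)/6 = 60/6 = 10
te_C = (6 + 4·8 + 10)/6 = 48/6 = 8
te_D = (2 + 4·3 + 10)/6 = 24/6 = 4
te_E = (2 + 4·8 + 14)/6 = 48/6 = 8
te_F = (1 + 4·2 + 9)/6 = 18/6 = 3

Forward pass:
ES_A = 0; EF_A = 4
ES_B = 4; EF_B = 4+10 = 14
ES_C = 4; EF_C = 4+8 = 12
ES_D = 12; EF_D = 12+4 = 16
ES_E = 12; EF_E = 12+8 = 20
ES_F = max(EF_B=14, EF_D=16, EF_E=20) = 20; EF_F = 20+3 = 23
Expected project duration μ = 23 weeks. Critical path: A → C → E → F.

23 weeks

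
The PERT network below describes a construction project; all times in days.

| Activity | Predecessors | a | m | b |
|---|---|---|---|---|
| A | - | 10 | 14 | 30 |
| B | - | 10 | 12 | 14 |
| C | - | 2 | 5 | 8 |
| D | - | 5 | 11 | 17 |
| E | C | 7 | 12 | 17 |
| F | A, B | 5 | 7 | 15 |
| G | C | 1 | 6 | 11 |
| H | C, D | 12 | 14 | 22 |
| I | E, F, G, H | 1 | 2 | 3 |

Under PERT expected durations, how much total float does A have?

2 days

te_A = (10 + 4·14 + 30)/6 = 96/6 = 16
te_B = (10 + 4·12 + 14)/6 = 72/6 = 12
te_C = (2 + 4·5 + 8)/6 = 30/6 = 5
te_D = (5 + 4·11 + 17)/6 = 66/6 = 11
te_E = (7 + 4·12 + 17)/6 = 72/6 = 12
te_F = (5 + 4·7 + 15)/6 = 48/6 = 8
te_G = (1 + 4·6 + 11)/6 = 36/6 = 6
te_H = (12 + 4·14 + 22)/6 = 90/6 = 15
te_I = (1 + 4·2 + 3)/6 = 12/6 = 2

Forward pass:
ES_A = 0; EF_A = 16
ES_B = 0; EF_B = 12
ES_C = 0; EF_C = 5
ES_D = 0; EF_D = 11
ES_E = 5; EF_E = 5+12 = 17
ES_F = max(EF_A=16, EF_B=12) = 16; EF_F = 16+8 = 24
ES_G = 5; EF_G = 5+6 = 11
ES_H = max(EF_C=5, EF_D=11) = 11; EF_H = 11+15 = 26
ES_I = max(EF_E=17, EF_F=24, EF_G=11, EF_H=26) = 26; EF_I = 26+2 = 28
Expected project duration μ = 28 days. Critical path: D → H → I.

Backward pass:
LF_I = 28; LS_I = 28−2 = 26
LF_H = LS_I = 26; LS_H = 26−15 = 11
LF_G = LS_I = 26; LS_G = 26−6 = 20
LF_F = LS_I = 26; LS_F = 26−8 = 18
LF_E = LS_I = 26; LS_E = 26−12 = 14
LF_D = LS_H = 11; LS_D = 11−11 = 0
LF_C = min(LS_E=14, LS_G=20, LS_H=11) = 11; LS_C = 11−5 = 6
LF_B = LS_F = 18; LS_B = 18−12 = 6
LF_A = LS_F = 18; LS_A = 18−16 = 2
Slack_A = LS_A − ES_A = 2 − 0 = 2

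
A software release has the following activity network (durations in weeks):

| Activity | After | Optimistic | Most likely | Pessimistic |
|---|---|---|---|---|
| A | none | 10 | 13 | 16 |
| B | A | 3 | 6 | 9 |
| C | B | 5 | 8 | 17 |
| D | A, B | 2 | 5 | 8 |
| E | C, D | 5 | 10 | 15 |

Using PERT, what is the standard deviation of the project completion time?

te_A = (10 + 4·13 + 16)/6 = 78/6 = 13; σ²_A = ((16−10)/6)² = 1.000
te_B = (3 + 4·6 + 9)/6 = 36/6 = 6; σ²_B = ((9−3)/6)² = 1.000
te_C = (5 + 4·8 + 17)/6 = 54/6 = 9; σ²_C = ((17−5)/6)² = 4.000
te_D = (2 + 4·5 + 8)/6 = 30/6 = 5; σ²_D = ((8−2)/6)² = 1.000
te_E = (5 + 4·10 + 15)/6 = 60/6 = 10; σ²_E = ((15−5)/6)² = 2.778

Forward pass:
ES_A = 0; EF_A = 13
ES_B = 13; EF_B = 13+6 = 19
ES_C = 19; EF_C = 19+9 = 28
ES_D = max(EF_A=13, EF_B=19) = 19; EF_D = 19+5 = 24
ES_E = max(EF_C=28, EF_D=24) = 28; EF_E = 28+10 = 38
Expected project duration μ = 38 weeks. Critical path: A → B → C → E.

Variance along critical path = 1.000 + 1.000 + 4.000 + 2.778 = 8.778
σ = √8.778 = 2.963 weeks

2.96 weeks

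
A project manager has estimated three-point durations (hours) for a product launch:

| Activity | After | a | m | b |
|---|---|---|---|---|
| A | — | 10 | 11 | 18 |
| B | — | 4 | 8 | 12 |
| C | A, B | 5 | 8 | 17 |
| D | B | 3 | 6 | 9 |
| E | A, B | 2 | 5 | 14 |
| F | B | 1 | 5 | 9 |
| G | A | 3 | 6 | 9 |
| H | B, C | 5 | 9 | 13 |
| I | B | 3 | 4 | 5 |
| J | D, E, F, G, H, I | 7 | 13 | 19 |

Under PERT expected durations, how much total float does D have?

te_A = (10 + 4·11 + 18)/6 = 72/6 = 12
te_B = (4 + 4·8 + 12)/6 = 48/6 = 8
te_C = (5 + 4·8 + 17)/6 = 54/6 = 9
te_D = (3 + 4·6 + 9)/6 = 36/6 = 6
te_E = (2 + 4·5 + 14)/6 = 36/6 = 6
te_F = (1 + 4·5 + 9)/6 = 30/6 = 5
te_G = (3 + 4·6 + 9)/6 = 36/6 = 6
te_H = (5 + 4·9 + 13)/6 = 54/6 = 9
te_I = (3 + 4·4 + 5)/6 = 24/6 = 4
te_J = (7 + 4·13 + 19)/6 = 78/6 = 13

Forward pass:
ES_A = 0; EF_A = 12
ES_B = 0; EF_B = 8
ES_C = max(EF_A=12, EF_B=8) = 12; EF_C = 12+9 = 21
ES_D = 8; EF_D = 8+6 = 14
ES_E = max(EF_A=12, EF_B=8) = 12; EF_E = 12+6 = 18
ES_F = 8; EF_F = 8+5 = 13
ES_G = 12; EF_G = 12+6 = 18
ES_H = max(EF_B=8, EF_C=21) = 21; EF_H = 21+9 = 30
ES_I = 8; EF_I = 8+4 = 12
ES_J = max(EF_D=14, EF_E=18, EF_F=13, EF_G=18, EF_H=30, EF_I=12) = 30; EF_J = 30+13 = 43
Expected project duration μ = 43 hours. Critical path: A → C → H → J.

Backward pass:
LF_J = 43; LS_J = 43−13 = 30
LF_I = LS_J = 30; LS_I = 30−4 = 26
LF_H = LS_J = 30; LS_H = 30−9 = 21
LF_G = LS_J = 30; LS_G = 30−6 = 24
LF_F = LS_J = 30; LS_F = 30−5 = 25
LF_E = LS_J = 30; LS_E = 30−6 = 24
LF_D = LS_J = 30; LS_D = 30−6 = 24
LF_C = LS_H = 21; LS_C = 21−9 = 12
LF_B = min(LS_C=12, LS_D=24, LS_E=24, LS_F=25, LS_H=21, LS_I=26) = 12; LS_B = 12−8 = 4
LF_A = min(LS_C=12, LS_E=24, LS_G=24) = 12; LS_A = 12−12 = 0
Slack_D = LS_D − ES_D = 24 − 8 = 16

16 hours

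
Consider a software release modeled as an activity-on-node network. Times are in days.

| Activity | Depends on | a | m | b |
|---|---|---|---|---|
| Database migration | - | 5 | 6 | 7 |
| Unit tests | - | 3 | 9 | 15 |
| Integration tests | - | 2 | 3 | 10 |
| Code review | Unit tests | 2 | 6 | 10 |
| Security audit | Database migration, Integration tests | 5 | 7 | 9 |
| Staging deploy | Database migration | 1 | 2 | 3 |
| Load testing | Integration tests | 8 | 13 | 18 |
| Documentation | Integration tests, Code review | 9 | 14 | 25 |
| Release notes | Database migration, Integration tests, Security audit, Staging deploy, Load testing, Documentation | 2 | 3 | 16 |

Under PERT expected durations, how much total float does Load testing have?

te_Database migration = (5 + 4·6 + 7)/6 = 36/6 = 6
te_Unit tests = (3 + 4·9 + 15)/6 = 54/6 = 9
te_Integration tests = (2 + 4·3 + 10)/6 = 24/6 = 4
te_Code review = (2 + 4·6 + 10)/6 = 36/6 = 6
te_Security audit = (5 + 4·7 + 9)/6 = 42/6 = 7
te_Staging deploy = (1 + 4·2 + 3)/6 = 12/6 = 2
te_Load testing = (8 + 4·13 + 18)/6 = 78/6 = 13
te_Documentation = (9 + 4·14 + 25)/6 = 90/6 = 15
te_Release notes = (2 + 4·3 + 16)/6 = 30/6 = 5

Forward pass:
ES_Database migration = 0; EF_Database migration = 6
ES_Unit tests = 0; EF_Unit tests = 9
ES_Integration tests = 0; EF_Integration tests = 4
ES_Code review = 9; EF_Code review = 9+6 = 15
ES_Security audit = max(EF_Database migration=6, EF_Integration tests=4) = 6; EF_Security audit = 6+7 = 13
ES_Staging deploy = 6; EF_Staging deploy = 6+2 = 8
ES_Load testing = 4; EF_Load testing = 4+13 = 17
ES_Documentation = max(EF_Integration tests=4, EF_Code review=15) = 15; EF_Documentation = 15+15 = 30
ES_Release notes = max(EF_Database migration=6, EF_Integration tests=4, EF_Security audit=13, EF_Staging deploy=8, EF_Load testing=17, EF_Documentation=30) = 30; EF_Release notes = 30+5 = 35
Expected project duration μ = 35 days. Critical path: Unit tests → Code review → Documentation → Release notes.

Backward pass:
LF_Release notes = 35; LS_Release notes = 35−5 = 30
LF_Documentation = LS_Release notes = 30; LS_Documentation = 30−15 = 15
LF_Load testing = LS_Release notes = 30; LS_Load testing = 30−13 = 17
LF_Staging deploy = LS_Release notes = 30; LS_Staging deploy = 30−2 = 28
LF_Security audit = LS_Release notes = 30; LS_Security audit = 30−7 = 23
LF_Code review = LS_Documentation = 15; LS_Code review = 15−6 = 9
LF_Integration tests = min(LS_Security audit=23, LS_Load testing=17, LS_Documentation=15, LS_Release notes=30) = 15; LS_Integration tests = 15−4 = 11
LF_Unit tests = LS_Code review = 9; LS_Unit tests = 9−9 = 0
LF_Database migration = min(LS_Security audit=23, LS_Staging deploy=28, LS_Release notes=30) = 23; LS_Database migration = 23−6 = 17
Slack_Load testing = LS_Load testing − ES_Load testing = 17 − 4 = 13

13 days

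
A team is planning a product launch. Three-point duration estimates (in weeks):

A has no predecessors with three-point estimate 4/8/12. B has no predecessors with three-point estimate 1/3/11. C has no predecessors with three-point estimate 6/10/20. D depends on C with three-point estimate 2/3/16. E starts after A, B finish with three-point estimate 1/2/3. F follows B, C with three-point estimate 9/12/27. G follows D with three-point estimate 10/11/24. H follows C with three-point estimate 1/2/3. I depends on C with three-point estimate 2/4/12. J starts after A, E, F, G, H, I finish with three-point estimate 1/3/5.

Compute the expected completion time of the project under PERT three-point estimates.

te_A = (4 + 4·8 + 12)/6 = 48/6 = 8
te_B = (1 + 4·3 + 11)/6 = 24/6 = 4
te_C = (6 + 4·10 + 20)/6 = 66/6 = 11
te_D = (2 + 4·3 + 16)/6 = 30/6 = 5
te_E = (1 + 4·2 + 3)/6 = 12/6 = 2
te_F = (9 + 4·12 + 27)/6 = 84/6 = 14
te_G = (10 + 4·11 + 24)/6 = 78/6 = 13
te_H = (1 + 4·2 + 3)/6 = 12/6 = 2
te_I = (2 + 4·4 + 12)/6 = 30/6 = 5
te_J = (1 + 4·3 + 5)/6 = 18/6 = 3

Forward pass:
ES_A = 0; EF_A = 8
ES_B = 0; EF_B = 4
ES_C = 0; EF_C = 11
ES_D = 11; EF_D = 11+5 = 16
ES_E = max(EF_A=8, EF_B=4) = 8; EF_E = 8+2 = 10
ES_F = max(EF_B=4, EF_C=11) = 11; EF_F = 11+14 = 25
ES_G = 16; EF_G = 16+13 = 29
ES_H = 11; EF_H = 11+2 = 13
ES_I = 11; EF_I = 11+5 = 16
ES_J = max(EF_A=8, EF_E=10, EF_F=25, EF_G=29, EF_H=13, EF_I=16) = 29; EF_J = 29+3 = 32
Expected project duration μ = 32 weeks. Critical path: C → D → G → J.

32 weeks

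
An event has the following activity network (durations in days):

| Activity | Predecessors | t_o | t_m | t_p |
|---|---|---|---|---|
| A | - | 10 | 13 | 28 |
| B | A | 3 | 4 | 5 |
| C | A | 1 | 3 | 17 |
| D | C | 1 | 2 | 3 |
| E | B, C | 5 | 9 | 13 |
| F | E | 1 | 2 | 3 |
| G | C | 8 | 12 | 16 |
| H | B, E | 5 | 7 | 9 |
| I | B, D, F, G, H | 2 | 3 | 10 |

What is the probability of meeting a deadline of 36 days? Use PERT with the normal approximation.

te_A = (10 + 4·13 + 28)/6 = 90/6 = 15; σ²_A = ((28−10)/6)² = 9.000
te_B = (3 + 4·4 + 5)/6 = 24/6 = 4; σ²_B = ((5−3)/6)² = 0.111
te_C = (1 + 4·3 + 17)/6 = 30/6 = 5; σ²_C = ((17−1)/6)² = 7.111
te_D = (1 + 4·2 + 3)/6 = 12/6 = 2; σ²_D = ((3−1)/6)² = 0.111
te_E = (5 + 4·9 + 13)/6 = 54/6 = 9; σ²_E = ((13−5)/6)² = 1.778
te_F = (1 + 4·2 + 3)/6 = 12/6 = 2; σ²_F = ((3−1)/6)² = 0.111
te_G = (8 + 4·12 + 16)/6 = 72/6 = 12; σ²_G = ((16−8)/6)² = 1.778
te_H = (5 + 4·7 + 9)/6 = 42/6 = 7; σ²_H = ((9−5)/6)² = 0.444
te_I = (2 + 4·3 + 10)/6 = 24/6 = 4; σ²_I = ((10−2)/6)² = 1.778

Forward pass:
ES_A = 0; EF_A = 15
ES_B = 15; EF_B = 15+4 = 19
ES_C = 15; EF_C = 15+5 = 20
ES_D = 20; EF_D = 20+2 = 22
ES_E = max(EF_B=19, EF_C=20) = 20; EF_E = 20+9 = 29
ES_F = 29; EF_F = 29+2 = 31
ES_G = 20; EF_G = 20+12 = 32
ES_H = max(EF_B=19, EF_E=29) = 29; EF_H = 29+7 = 36
ES_I = max(EF_B=19, EF_D=22, EF_F=31, EF_G=32, EF_H=36) = 36; EF_I = 36+4 = 40
Expected project duration μ = 40 days. Critical path: A → C → E → H → I.

Variance along critical path = 9.000 + 7.111 + 1.778 + 0.444 + 1.778 = 20.111; σ = √20.111 = 4.485 days.
Z = (36 − 40) / 4.485 = -0.892
P(T ≤ 36) = Φ(-0.892) ≈ 0.186

0.186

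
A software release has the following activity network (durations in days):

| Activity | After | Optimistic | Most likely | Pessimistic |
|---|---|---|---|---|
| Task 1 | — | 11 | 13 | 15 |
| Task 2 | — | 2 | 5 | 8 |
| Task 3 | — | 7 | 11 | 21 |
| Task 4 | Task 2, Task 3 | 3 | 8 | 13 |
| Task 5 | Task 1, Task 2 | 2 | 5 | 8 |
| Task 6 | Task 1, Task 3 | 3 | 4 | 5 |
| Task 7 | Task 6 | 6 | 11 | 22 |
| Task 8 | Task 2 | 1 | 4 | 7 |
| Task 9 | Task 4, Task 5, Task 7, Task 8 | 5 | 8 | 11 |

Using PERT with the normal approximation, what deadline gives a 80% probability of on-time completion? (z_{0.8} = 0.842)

39.5 days

te_Task 1 = (11 + 4·13 + 15)/6 = 78/6 = 13; σ²_Task 1 = ((15−11)/6)² = 0.444
te_Task 2 = (2 + 4·5 + 8)/6 = 30/6 = 5; σ²_Task 2 = ((8−2)/6)² = 1.000
te_Task 3 = (7 + 4·11 + 21)/6 = 72/6 = 12; σ²_Task 3 = ((21−7)/6)² = 5.444
te_Task 4 = (3 + 4·8 + 13)/6 = 48/6 = 8; σ²_Task 4 = ((13−3)/6)² = 2.778
te_Task 5 = (2 + 4·5 + 8)/6 = 30/6 = 5; σ²_Task 5 = ((8−2)/6)² = 1.000
te_Task 6 = (3 + 4·4 + 5)/6 = 24/6 = 4; σ²_Task 6 = ((5−3)/6)² = 0.111
te_Task 7 = (6 + 4·11 + 22)/6 = 72/6 = 12; σ²_Task 7 = ((22−6)/6)² = 7.111
te_Task 8 = (1 + 4·4 + 7)/6 = 24/6 = 4; σ²_Task 8 = ((7−1)/6)² = 1.000
te_Task 9 = (5 + 4·8 + 11)/6 = 48/6 = 8; σ²_Task 9 = ((11−5)/6)² = 1.000

Forward pass:
ES_Task 1 = 0; EF_Task 1 = 13
ES_Task 2 = 0; EF_Task 2 = 5
ES_Task 3 = 0; EF_Task 3 = 12
ES_Task 4 = max(EF_Task 2=5, EF_Task 3=12) = 12; EF_Task 4 = 12+8 = 20
ES_Task 5 = max(EF_Task 1=13, EF_Task 2=5) = 13; EF_Task 5 = 13+5 = 18
ES_Task 6 = max(EF_Task 1=13, EF_Task 3=12) = 13; EF_Task 6 = 13+4 = 17
ES_Task 7 = 17; EF_Task 7 = 17+12 = 29
ES_Task 8 = 5; EF_Task 8 = 5+4 = 9
ES_Task 9 = max(EF_Task 4=20, EF_Task 5=18, EF_Task 7=29, EF_Task 8=9) = 29; EF_Task 9 = 29+8 = 37
Expected project duration μ = 37 days. Critical path: Task 1 → Task 6 → Task 7 → Task 9.

Variance along critical path = 0.444 + 0.111 + 7.111 + 1.000 = 8.667; σ = 2.944 days.
D = μ + z·σ = 37 + 0.842·2.944 = 39.5 days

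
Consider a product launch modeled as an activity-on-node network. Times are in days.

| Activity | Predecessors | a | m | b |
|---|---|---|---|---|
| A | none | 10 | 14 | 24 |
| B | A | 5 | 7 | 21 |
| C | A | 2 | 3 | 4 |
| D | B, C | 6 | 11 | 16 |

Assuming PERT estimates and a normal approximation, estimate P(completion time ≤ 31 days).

te_A = (10 + 4·14 + 24)/6 = 90/6 = 15; σ²_A = ((24−10)/6)² = 5.444
te_B = (5 + 4·7 + 21)/6 = 54/6 = 9; σ²_B = ((21−5)/6)² = 7.111
te_C = (2 + 4·3 + 4)/6 = 18/6 = 3; σ²_C = ((4−2)/6)² = 0.111
te_D = (6 + 4·11 + 16)/6 = 66/6 = 11; σ²_D = ((16−6)/6)² = 2.778

Forward pass:
ES_A = 0; EF_A = 15
ES_B = 15; EF_B = 15+9 = 24
ES_C = 15; EF_C = 15+3 = 18
ES_D = max(EF_B=24, EF_C=18) = 24; EF_D = 24+11 = 35
Expected project duration μ = 35 days. Critical path: A → B → D.

Variance along critical path = 5.444 + 7.111 + 2.778 = 15.333; σ = √15.333 = 3.916 days.
Z = (31 − 35) / 3.916 = -1.022
P(T ≤ 31) = Φ(-1.022) ≈ 0.154

0.154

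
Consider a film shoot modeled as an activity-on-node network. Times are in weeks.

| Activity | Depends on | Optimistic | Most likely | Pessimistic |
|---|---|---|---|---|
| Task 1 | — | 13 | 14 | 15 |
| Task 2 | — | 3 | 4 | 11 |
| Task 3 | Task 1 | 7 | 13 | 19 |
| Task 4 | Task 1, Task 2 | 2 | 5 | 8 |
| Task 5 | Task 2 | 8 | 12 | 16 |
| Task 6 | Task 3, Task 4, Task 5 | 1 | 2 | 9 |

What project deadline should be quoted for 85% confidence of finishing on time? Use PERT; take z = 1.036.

32.5 weeks

te_Task 1 = (13 + 4·14 + 15)/6 = 84/6 = 14; σ²_Task 1 = ((15−13)/6)² = 0.111
te_Task 2 = (3 + 4·4 + 11)/6 = 30/6 = 5; σ²_Task 2 = ((11−3)/6)² = 1.778
te_Task 3 = (7 + 4·13 + 19)/6 = 78/6 = 13; σ²_Task 3 = ((19−7)/6)² = 4.000
te_Task 4 = (2 + 4·5 + 8)/6 = 30/6 = 5; σ²_Task 4 = ((8−2)/6)² = 1.000
te_Task 5 = (8 + 4·12 + 16)/6 = 72/6 = 12; σ²_Task 5 = ((16−8)/6)² = 1.778
te_Task 6 = (1 + 4·2 + 9)/6 = 18/6 = 3; σ²_Task 6 = ((9−1)/6)² = 1.778

Forward pass:
ES_Task 1 = 0; EF_Task 1 = 14
ES_Task 2 = 0; EF_Task 2 = 5
ES_Task 3 = 14; EF_Task 3 = 14+13 = 27
ES_Task 4 = max(EF_Task 1=14, EF_Task 2=5) = 14; EF_Task 4 = 14+5 = 19
ES_Task 5 = 5; EF_Task 5 = 5+12 = 17
ES_Task 6 = max(EF_Task 3=27, EF_Task 4=19, EF_Task 5=17) = 27; EF_Task 6 = 27+3 = 30
Expected project duration μ = 30 weeks. Critical path: Task 1 → Task 3 → Task 6.

Variance along critical path = 0.111 + 4.000 + 1.778 = 5.889; σ = 2.427 weeks.
D = μ + z·σ = 30 + 1.036·2.427 = 32.5 weeks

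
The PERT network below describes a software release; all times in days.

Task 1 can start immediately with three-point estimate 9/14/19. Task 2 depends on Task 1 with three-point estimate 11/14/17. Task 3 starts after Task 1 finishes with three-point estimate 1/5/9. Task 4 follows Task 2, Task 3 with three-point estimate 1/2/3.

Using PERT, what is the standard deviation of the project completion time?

te_Task 1 = (9 + 4·14 + 19)/6 = 84/6 = 14; σ²_Task 1 = ((19−9)/6)² = 2.778
te_Task 2 = (11 + 4·14 + 17)/6 = 84/6 = 14; σ²_Task 2 = ((17−11)/6)² = 1.000
te_Task 3 = (1 + 4·5 + 9)/6 = 30/6 = 5; σ²_Task 3 = ((9−1)/6)² = 1.778
te_Task 4 = (1 + 4·2 + 3)/6 = 12/6 = 2; σ²_Task 4 = ((3−1)/6)² = 0.111

Forward pass:
ES_Task 1 = 0; EF_Task 1 = 14
ES_Task 2 = 14; EF_Task 2 = 14+14 = 28
ES_Task 3 = 14; EF_Task 3 = 14+5 = 19
ES_Task 4 = max(EF_Task 2=28, EF_Task 3=19) = 28; EF_Task 4 = 28+2 = 30
Expected project duration μ = 30 days. Critical path: Task 1 → Task 2 → Task 4.

Variance along critical path = 2.778 + 1.000 + 0.111 = 3.889
σ = √3.889 = 1.972 days

1.97 days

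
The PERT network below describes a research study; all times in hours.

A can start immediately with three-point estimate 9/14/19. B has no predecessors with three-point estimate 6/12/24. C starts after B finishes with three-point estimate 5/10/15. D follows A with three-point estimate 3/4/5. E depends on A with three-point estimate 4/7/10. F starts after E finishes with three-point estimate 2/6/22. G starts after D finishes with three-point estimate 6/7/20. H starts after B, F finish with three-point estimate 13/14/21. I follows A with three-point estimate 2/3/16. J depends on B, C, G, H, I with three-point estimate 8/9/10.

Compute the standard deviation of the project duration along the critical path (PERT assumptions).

4.10 hours

te_A = (9 + 4·14 + 19)/6 = 84/6 = 14; σ²_A = ((19−9)/6)² = 2.778
te_B = (6 + 4·12 + 24)/6 = 78/6 = 13; σ²_B = ((24−6)/6)² = 9.000
te_C = (5 + 4·10 + 15)/6 = 60/6 = 10; σ²_C = ((15−5)/6)² = 2.778
te_D = (3 + 4·4 + 5)/6 = 24/6 = 4; σ²_D = ((5−3)/6)² = 0.111
te_E = (4 + 4·7 + 10)/6 = 42/6 = 7; σ²_E = ((10−4)/6)² = 1.000
te_F = (2 + 4·6 + 22)/6 = 48/6 = 8; σ²_F = ((22−2)/6)² = 11.111
te_G = (6 + 4·7 + 20)/6 = 54/6 = 9; σ²_G = ((20−6)/6)² = 5.444
te_H = (13 + 4·14 + 21)/6 = 90/6 = 15; σ²_H = ((21−13)/6)² = 1.778
te_I = (2 + 4·3 + 16)/6 = 30/6 = 5; σ²_I = ((16−2)/6)² = 5.444
te_J = (8 + 4·9 + 10)/6 = 54/6 = 9; σ²_J = ((10−8)/6)² = 0.111

Forward pass:
ES_A = 0; EF_A = 14
ES_B = 0; EF_B = 13
ES_C = 13; EF_C = 13+10 = 23
ES_D = 14; EF_D = 14+4 = 18
ES_E = 14; EF_E = 14+7 = 21
ES_F = 21; EF_F = 21+8 = 29
ES_G = 18; EF_G = 18+9 = 27
ES_H = max(EF_B=13, EF_F=29) = 29; EF_H = 29+15 = 44
ES_I = 14; EF_I = 14+5 = 19
ES_J = max(EF_B=13, EF_C=23, EF_G=27, EF_H=44, EF_I=19) = 44; EF_J = 44+9 = 53
Expected project duration μ = 53 hours. Critical path: A → E → F → H → J.

Variance along critical path = 2.778 + 1.000 + 11.111 + 1.778 + 0.111 = 16.778
σ = √16.778 = 4.096 hours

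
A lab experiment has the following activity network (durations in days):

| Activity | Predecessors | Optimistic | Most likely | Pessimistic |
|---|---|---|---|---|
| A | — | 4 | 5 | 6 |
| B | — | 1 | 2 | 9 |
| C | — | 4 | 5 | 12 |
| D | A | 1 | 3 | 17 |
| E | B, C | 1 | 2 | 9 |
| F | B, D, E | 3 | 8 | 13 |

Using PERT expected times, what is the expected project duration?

18 days

te_A = (4 + 4·5 + 6)/6 = 30/6 = 5
te_B = (1 + 4·2 + 9)/6 = 18/6 = 3
te_C = (4 + 4·5 + 12)/6 = 36/6 = 6
te_D = (1 + 4·3 + 17)/6 = 30/6 = 5
te_E = (1 + 4·2 + 9)/6 = 18/6 = 3
te_F = (3 + 4·8 + 13)/6 = 48/6 = 8

Forward pass:
ES_A = 0; EF_A = 5
ES_B = 0; EF_B = 3
ES_C = 0; EF_C = 6
ES_D = 5; EF_D = 5+5 = 10
ES_E = max(EF_B=3, EF_C=6) = 6; EF_E = 6+3 = 9
ES_F = max(EF_B=3, EF_D=10, EF_E=9) = 10; EF_F = 10+8 = 18
Expected project duration μ = 18 days. Critical path: A → D → F.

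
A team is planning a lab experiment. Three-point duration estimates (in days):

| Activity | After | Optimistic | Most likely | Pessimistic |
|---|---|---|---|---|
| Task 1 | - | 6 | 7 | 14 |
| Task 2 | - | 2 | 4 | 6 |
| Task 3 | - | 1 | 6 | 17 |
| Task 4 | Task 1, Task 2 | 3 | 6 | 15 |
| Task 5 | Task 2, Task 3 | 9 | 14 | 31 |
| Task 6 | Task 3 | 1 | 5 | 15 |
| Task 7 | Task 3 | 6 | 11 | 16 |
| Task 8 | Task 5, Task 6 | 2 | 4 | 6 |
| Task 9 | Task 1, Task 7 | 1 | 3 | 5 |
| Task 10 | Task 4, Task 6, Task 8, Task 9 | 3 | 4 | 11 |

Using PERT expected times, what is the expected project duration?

te_Task 1 = (6 + 4·7 + 14)/6 = 48/6 = 8
te_Task 2 = (2 + 4·4 + 6)/6 = 24/6 = 4
te_Task 3 = (1 + 4·6 + 17)/6 = 42/6 = 7
te_Task 4 = (3 + 4·6 + 15)/6 = 42/6 = 7
te_Task 5 = (9 + 4·14 + 31)/6 = 96/6 = 16
te_Task 6 = (1 + 4·5 + 15)/6 = 36/6 = 6
te_Task 7 = (6 + 4·11 + 16)/6 = 66/6 = 11
te_Task 8 = (2 + 4·4 + 6)/6 = 24/6 = 4
te_Task 9 = (1 + 4·3 + 5)/6 = 18/6 = 3
te_Task 10 = (3 + 4·4 + 11)/6 = 30/6 = 5

Forward pass:
ES_Task 1 = 0; EF_Task 1 = 8
ES_Task 2 = 0; EF_Task 2 = 4
ES_Task 3 = 0; EF_Task 3 = 7
ES_Task 4 = max(EF_Task 1=8, EF_Task 2=4) = 8; EF_Task 4 = 8+7 = 15
ES_Task 5 = max(EF_Task 2=4, EF_Task 3=7) = 7; EF_Task 5 = 7+16 = 23
ES_Task 6 = 7; EF_Task 6 = 7+6 = 13
ES_Task 7 = 7; EF_Task 7 = 7+11 = 18
ES_Task 8 = max(EF_Task 5=23, EF_Task 6=13) = 23; EF_Task 8 = 23+4 = 27
ES_Task 9 = max(EF_Task 1=8, EF_Task 7=18) = 18; EF_Task 9 = 18+3 = 21
ES_Task 10 = max(EF_Task 4=15, EF_Task 6=13, EF_Task 8=27, EF_Task 9=21) = 27; EF_Task 10 = 27+5 = 32
Expected project duration μ = 32 days. Critical path: Task 3 → Task 5 → Task 8 → Task 10.

32 days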